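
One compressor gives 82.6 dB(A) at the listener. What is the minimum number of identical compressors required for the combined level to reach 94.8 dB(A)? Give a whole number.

N identical sources give L₁ + 10·log₁₀ N, so require 10·log₁₀ N ≥ 94.8 − 82.6 = 12.2 dB.
N ≥ 10^(12.2/10) = 16.596, so N = 17.

17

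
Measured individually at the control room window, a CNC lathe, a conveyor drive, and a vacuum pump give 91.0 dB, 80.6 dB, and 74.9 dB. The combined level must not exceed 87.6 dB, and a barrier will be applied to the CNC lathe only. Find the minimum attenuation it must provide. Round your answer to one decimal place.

4.7 dB

Everything except the CNC lathe sums to 10^(80.6/10) + 10^(74.9/10) = 1.457e+08 in linear terms, 81.64 dB.
To meet 87.6 dB overall, the treated CNC lathe may contribute at most 10^(87.6/10) − 1.457e+08 = 4.297e+08, i.e. 86.33 dB.
So the CNC lathe must be reduced from 91.0 to 86.33 dB: IL = 4.67 dB.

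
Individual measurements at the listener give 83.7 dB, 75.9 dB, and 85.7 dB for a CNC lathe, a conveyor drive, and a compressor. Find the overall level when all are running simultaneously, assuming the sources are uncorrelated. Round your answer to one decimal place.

For uncorrelated sources the intensities add, so convert each level to linear form, sum, and take 10·log₁₀ of the total.
Σ 10^(L/10) = 10^(83.7/10) + 10^(75.9/10) + 10^(85.7/10) = 6.449e+08.
L_total = 10·log₁₀(6.449e+08) = 88.09 dB.

88.1 dB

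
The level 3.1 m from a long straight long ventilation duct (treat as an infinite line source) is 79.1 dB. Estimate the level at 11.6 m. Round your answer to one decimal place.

73.4 dB

For a line source, L₂ = L₁ − 10·log₁₀(r₂/r₁).
L₂ = 79.1 − 10·log₁₀(11.6/3.1) = 79.1 − 5.731 = 73.37 dB.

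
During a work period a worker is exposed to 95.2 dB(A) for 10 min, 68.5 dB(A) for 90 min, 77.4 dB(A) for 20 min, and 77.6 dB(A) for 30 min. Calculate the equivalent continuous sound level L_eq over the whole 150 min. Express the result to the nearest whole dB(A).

The energy average is taken in the linear domain: L_eq = 10·log₁₀[(Σ tᵢ·10^(Lᵢ/10))/T], T = 150 min.
Σ tᵢ·10^(Lᵢ/10) = 10·10^(95.2/10) + 90·10^(68.5/10) + 20·10^(77.4/10) + 30·10^(77.6/10) = 3.658e+10.
L_eq = 10·log₁₀(3.658e+10/150) = 83.87 dB(A).

84 dB(A)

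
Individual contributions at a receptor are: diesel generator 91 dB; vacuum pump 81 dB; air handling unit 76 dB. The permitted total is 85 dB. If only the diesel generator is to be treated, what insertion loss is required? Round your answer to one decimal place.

9.2 dB

The untreated sources together contribute 10^(81/10) + 10^(76/10) = 1.657e+08, i.e. 82.19 dB.
The limit corresponds to 10^(85/10) = 3.162e+08; subtracting the fixed part leaves 1.505e+08 for the diesel generator, i.e. 81.78 dB.
So the diesel generator must be reduced from 91 to 81.78 dB: IL = 9.22 dB.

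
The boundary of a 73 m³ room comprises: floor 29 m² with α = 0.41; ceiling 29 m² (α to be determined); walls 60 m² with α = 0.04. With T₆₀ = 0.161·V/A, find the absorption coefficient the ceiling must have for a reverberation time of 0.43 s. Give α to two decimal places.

0.45

From T₆₀ = 0.161·V/A, the target T₆₀ = 0.43 s needs A = 0.161·73/0.43 = 27.33 m².
Absorption from the other surfaces = 29·0.41 + 60·0.04 = 14.29 m², so the ceiling must supply 13.04 m² over 29 m².
α = 13.04/29 = 0.450.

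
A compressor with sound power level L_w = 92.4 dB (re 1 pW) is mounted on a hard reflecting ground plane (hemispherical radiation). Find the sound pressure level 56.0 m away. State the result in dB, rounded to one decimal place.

The power spreads over a hemisphere of area 2π·r², so L_p = L_w − 10·log₁₀(2π·r²).
2π·r² = 1.97e+04 m², 10·log₁₀ of that is 42.946 dB.
L_p = 92.4 − 42.946 = 49.45 dB.

49.5 dB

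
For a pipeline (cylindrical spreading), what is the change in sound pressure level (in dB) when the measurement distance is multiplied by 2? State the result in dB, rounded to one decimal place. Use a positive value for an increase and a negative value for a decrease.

-3.0 dB

With cylindrical spreading the level changes by −10·log₁₀(r₂/r₁).
ΔL = −10·log₁₀(2) = -3.01 dB.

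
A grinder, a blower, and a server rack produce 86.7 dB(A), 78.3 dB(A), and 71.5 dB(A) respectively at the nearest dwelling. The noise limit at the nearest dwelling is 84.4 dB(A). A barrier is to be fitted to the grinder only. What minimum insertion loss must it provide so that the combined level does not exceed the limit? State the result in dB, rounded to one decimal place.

Everything except the grinder sums to 10^(78.3/10) + 10^(71.5/10) = 8.173e+07 in linear terms, 79.12 dB(A).
To meet 84.4 dB(A) overall, the treated grinder may contribute at most 10^(84.4/10) − 8.173e+07 = 1.937e+08, i.e. 82.87 dB(A).
So the grinder must be reduced from 86.7 to 82.87 dB(A): IL = 3.83 dB.

3.8 dB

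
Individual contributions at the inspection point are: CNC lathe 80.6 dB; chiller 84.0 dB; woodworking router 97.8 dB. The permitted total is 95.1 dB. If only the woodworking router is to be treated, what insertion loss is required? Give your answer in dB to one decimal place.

Fixed contribution from the other sources: Σ 10^(L/10) = 10^(80.6/10) + 10^(84.0/10) = 3.660e+08 (85.63 dB).
The limit corresponds to 10^(95.1/10) = 3.236e+09; subtracting the fixed part leaves 2.870e+09 for the woodworking router, i.e. 94.58 dB.
Required insertion loss = 97.8 − 94.58 = 3.22 dB.

3.2 dB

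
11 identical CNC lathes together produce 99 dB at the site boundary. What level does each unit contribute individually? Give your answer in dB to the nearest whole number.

89 dB

For N identical incoherent sources L_total = L₁ + 10·log₁₀ N, so L₁ = 99 − 10·log₁₀(11) = 99 − 10.414.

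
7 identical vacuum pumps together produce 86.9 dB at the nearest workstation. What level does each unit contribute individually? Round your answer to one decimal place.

78.4 dB

For N identical incoherent sources L_total = L₁ + 10·log₁₀ N, so L₁ = 86.9 − 10·log₁₀(7) = 86.9 − 8.451.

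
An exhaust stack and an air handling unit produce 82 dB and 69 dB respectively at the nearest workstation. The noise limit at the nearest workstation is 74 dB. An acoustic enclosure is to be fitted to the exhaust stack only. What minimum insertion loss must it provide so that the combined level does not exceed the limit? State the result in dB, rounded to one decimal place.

9.7 dB

Everything except the exhaust stack sums to 10^(69/10) = 7.943e+06 in linear terms, 69.00 dB.
The limit corresponds to 10^(74/10) = 2.512e+07; subtracting the fixed part leaves 1.718e+07 for the exhaust stack, i.e. 72.35 dB.
So the exhaust stack must be reduced from 82 to 72.35 dB: IL = 9.65 dB.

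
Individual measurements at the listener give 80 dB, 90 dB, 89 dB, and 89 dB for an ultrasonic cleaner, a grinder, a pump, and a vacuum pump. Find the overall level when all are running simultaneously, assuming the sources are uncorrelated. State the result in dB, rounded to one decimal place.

94.3 dB

For uncorrelated sources the intensities add, so convert each level to linear form, sum, and take 10·log₁₀ of the total.
Σ 10^(L/10) = 10^(80/10) + 10^(90/10) + 10^(89/10) + 10^(89/10) = 2.689e+09.
L_total = 10·log₁₀(2.689e+09) = 94.30 dB.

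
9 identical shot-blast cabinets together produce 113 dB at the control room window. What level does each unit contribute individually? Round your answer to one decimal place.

9 equal contributions raise the level by 10·log₁₀ 9 = 9.542 dB, so each unit alone gives 113 − 9.542.

103.5 dB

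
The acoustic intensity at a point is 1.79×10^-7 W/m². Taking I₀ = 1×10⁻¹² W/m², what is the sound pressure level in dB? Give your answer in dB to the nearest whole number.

Dividing by I₀ shifts the exponent by 12: I/I₀ = 1.79×10^5.
L = 10·(0.2529 + 5) = 52.53 dB.

53 dB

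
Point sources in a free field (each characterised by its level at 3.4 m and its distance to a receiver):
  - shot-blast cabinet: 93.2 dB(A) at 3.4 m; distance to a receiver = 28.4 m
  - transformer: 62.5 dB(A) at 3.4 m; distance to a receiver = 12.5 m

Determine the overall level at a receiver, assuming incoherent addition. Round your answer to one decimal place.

74.8 dB(A)

First find each source's level at the receiver (point-source: −20·log₁₀(r/r_ref)), then combine on an intensity basis.
shot-blast cabinet: 93.2 − 20·log₁₀(28.4/3.4) = 93.2 − 18.44 = 74.76 dB(A).
transformer: 62.5 − 20·log₁₀(12.5/3.4) = 62.5 − 11.31 = 51.19 dB(A).
Σ 10^(L/10) = 3.008e+07 → L_total = 10·log₁₀(3.008e+07) = 74.78 dB(A).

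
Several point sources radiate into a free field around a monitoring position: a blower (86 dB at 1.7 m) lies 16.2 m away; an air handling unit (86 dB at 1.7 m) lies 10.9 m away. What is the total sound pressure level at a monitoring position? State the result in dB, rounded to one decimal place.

71.5 dB

First find each source's level at the receiver (point-source: −20·log₁₀(r/r_ref)), then combine on an intensity basis.
blower: 86 − 20·log₁₀(16.2/1.7) = 86 − 19.58 = 66.42 dB.
air handling unit: 86 − 20·log₁₀(10.9/1.7) = 86 − 16.14 = 69.86 dB.
Σ 10^(L/10) = 1.407e+07 → L_total = 10·log₁₀(1.407e+07) = 71.48 dB.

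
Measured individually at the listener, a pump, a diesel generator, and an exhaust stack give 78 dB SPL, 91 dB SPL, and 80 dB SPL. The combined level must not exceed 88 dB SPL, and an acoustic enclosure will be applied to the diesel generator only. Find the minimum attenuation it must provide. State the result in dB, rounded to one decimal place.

Fixed contribution from the other sources: Σ 10^(L/10) = 10^(78/10) + 10^(80/10) = 1.631e+08 (82.12 dB SPL).
To meet 88 dB SPL overall, the treated diesel generator may contribute at most 10^(88/10) − 1.631e+08 = 4.679e+08, i.e. 86.70 dB SPL.
Required insertion loss = 91 − 86.70 = 4.30 dB.

4.3 dB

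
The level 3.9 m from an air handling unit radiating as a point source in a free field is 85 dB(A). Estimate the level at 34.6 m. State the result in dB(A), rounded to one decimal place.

For a point source, L₂ = L₁ − 20·log₁₀(r₂/r₁).
L₂ = 85 − 20·log₁₀(34.6/3.9) = 85 − 18.960 = 66.04 dB(A).

66.0 dB(A)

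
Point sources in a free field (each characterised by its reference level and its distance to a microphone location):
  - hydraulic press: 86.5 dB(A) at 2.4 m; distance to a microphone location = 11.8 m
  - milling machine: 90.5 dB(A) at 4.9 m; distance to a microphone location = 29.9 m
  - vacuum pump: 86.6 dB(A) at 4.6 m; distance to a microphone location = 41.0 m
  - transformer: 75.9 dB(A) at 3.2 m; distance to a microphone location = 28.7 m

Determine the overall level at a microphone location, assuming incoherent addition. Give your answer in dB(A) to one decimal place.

77.4 dB(A)

Propagate each source to the receiver with L = L_ref − 20·log₁₀(r/r_ref), then add intensities.
hydraulic press: 86.5 − 20·log₁₀(11.8/2.4) = 86.5 − 13.83 = 72.67 dB(A).
milling machine: 90.5 − 20·log₁₀(29.9/4.9) = 90.5 − 15.71 = 74.79 dB(A).
vacuum pump: 86.6 − 20·log₁₀(41.0/4.6) = 86.6 − 19.00 = 67.60 dB(A).
transformer: 75.9 − 20·log₁₀(28.7/3.2) = 75.9 − 19.05 = 56.85 dB(A).
Σ 10^(L/10) = 5.485e+07 → L_total = 10·log₁₀(5.485e+07) = 77.39 dB(A).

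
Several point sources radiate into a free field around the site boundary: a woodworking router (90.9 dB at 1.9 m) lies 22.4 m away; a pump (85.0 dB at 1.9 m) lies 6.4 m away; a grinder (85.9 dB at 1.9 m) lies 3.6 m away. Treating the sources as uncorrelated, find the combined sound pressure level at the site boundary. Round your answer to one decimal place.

81.6 dB

Propagate each source to the receiver with L = L_ref − 20·log₁₀(r/r_ref), then add intensities.
woodworking router: 90.9 − 20·log₁₀(22.4/1.9) = 90.9 − 21.43 = 69.47 dB.
pump: 85.0 − 20·log₁₀(6.4/1.9) = 85.0 − 10.55 = 74.45 dB.
grinder: 85.9 − 20·log₁₀(3.6/1.9) = 85.9 − 5.55 = 80.35 dB.
Σ 10^(L/10) = 1.451e+08 → L_total = 10·log₁₀(1.451e+08) = 81.62 dB.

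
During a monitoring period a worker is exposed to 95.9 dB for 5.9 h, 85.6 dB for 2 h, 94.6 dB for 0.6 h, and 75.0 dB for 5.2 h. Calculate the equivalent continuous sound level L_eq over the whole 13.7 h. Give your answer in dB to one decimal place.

92.7 dB

Weight each interval's intensity by its duration and average over T = 13.7 h:
Σ tᵢ·10^(Lᵢ/10) = 5.9·10^(95.9/10) + 2·10^(85.6/10) + 0.6·10^(94.6/10) + 5.2·10^(75.0/10) = 2.557e+10.
L_eq = 10·log₁₀(2.557e+10/13.7) = 92.71 dB.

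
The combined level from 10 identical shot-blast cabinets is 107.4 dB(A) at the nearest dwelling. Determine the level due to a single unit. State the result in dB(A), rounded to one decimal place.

97.4 dB(A)

For N identical incoherent sources L_total = L₁ + 10·log₁₀ N, so L₁ = 107.4 − 10·log₁₀(10) = 107.4 − 10.000.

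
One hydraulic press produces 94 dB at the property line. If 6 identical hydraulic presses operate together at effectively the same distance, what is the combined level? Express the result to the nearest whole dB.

102 dB

N identical incoherent sources raise the level by 10·log₁₀ N.
L_total = 94 + 10·log₁₀(6) = 94 + 7.782 = 101.78 dB.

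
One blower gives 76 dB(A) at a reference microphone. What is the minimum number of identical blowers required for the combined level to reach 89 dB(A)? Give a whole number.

The shortfall is 89 − 76 = 13.0 dB, and N units add 10·log₁₀ N, so need 10·log₁₀ N ≥ 13.0.
N ≥ 10^(13.0/10) = 19.953, so N = 20.

20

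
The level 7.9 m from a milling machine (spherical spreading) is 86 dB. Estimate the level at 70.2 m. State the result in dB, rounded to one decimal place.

Spherical spreading from a point source gives a 20·log₁₀(r₂/r₁) drop.
L₂ = 86 − 20·log₁₀(70.2/7.9) = 86 − 18.974 = 67.03 dB.

67.0 dB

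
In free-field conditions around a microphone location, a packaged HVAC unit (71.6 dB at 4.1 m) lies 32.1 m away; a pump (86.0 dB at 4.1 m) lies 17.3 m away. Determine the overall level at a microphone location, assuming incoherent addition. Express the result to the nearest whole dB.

74 dB

Propagate each source to the receiver with L = L_ref − 20·log₁₀(r/r_ref), then add intensities.
packaged HVAC unit: 71.6 − 20·log₁₀(32.1/4.1) = 71.6 − 17.87 = 53.73 dB.
pump: 86.0 − 20·log₁₀(17.3/4.1) = 86.0 − 12.51 = 73.49 dB.
Σ 10^(L/10) = 2.260e+07 → L_total = 10·log₁₀(2.260e+07) = 73.54 dB.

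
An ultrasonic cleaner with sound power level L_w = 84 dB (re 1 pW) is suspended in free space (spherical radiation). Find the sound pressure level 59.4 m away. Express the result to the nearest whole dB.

L_p = L_w − 10·log₁₀(4π·r²) with r = 59.4 m.
4π·r² = 4.434e+04 m², 10·log₁₀ of that is 46.468 dB.
L_p = 84 − 46.468 = 37.53 dB.

38 dB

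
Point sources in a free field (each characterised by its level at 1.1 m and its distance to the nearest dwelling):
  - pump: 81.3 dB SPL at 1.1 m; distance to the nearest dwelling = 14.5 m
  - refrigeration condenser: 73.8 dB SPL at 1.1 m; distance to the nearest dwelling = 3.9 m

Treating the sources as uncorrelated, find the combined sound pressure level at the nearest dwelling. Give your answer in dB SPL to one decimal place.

64.3 dB SPL

Apply inverse-square spreading to bring every level to the receiver, then sum 10^(L/10).
pump: 81.3 − 20·log₁₀(14.5/1.1) = 81.3 − 22.40 = 58.90 dB SPL.
refrigeration condenser: 73.8 − 20·log₁₀(3.9/1.1) = 73.8 − 10.99 = 62.81 dB SPL.
Σ 10^(L/10) = 2.685e+06 → L_total = 10·log₁₀(2.685e+06) = 64.29 dB SPL.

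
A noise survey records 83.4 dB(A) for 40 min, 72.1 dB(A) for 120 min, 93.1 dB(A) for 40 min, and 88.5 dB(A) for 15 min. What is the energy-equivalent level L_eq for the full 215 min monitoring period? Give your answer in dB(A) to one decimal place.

Weight each interval's intensity by its duration and average over T = 215 min:
Σ tᵢ·10^(Lᵢ/10) = 40·10^(83.4/10) + 120·10^(72.1/10) + 40·10^(93.1/10) + 15·10^(88.5/10) = 1.030e+11.
L_eq = 10·log₁₀(1.030e+11/215) = 86.80 dB(A).

86.8 dB(A)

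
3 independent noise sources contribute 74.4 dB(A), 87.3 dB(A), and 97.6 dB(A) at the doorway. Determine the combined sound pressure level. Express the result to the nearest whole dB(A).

98 dB(A)

For uncorrelated sources the intensities add, so convert each level to linear form, sum, and take 10·log₁₀ of the total.
Σ 10^(L/10) = 10^(74.4/10) + 10^(87.3/10) + 10^(97.6/10) = 6.319e+09.
L_total = 10·log₁₀(6.319e+09) = 98.01 dB(A).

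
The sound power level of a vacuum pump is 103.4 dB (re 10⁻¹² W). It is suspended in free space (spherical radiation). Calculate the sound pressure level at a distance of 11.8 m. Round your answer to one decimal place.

L_p = L_w − 10·log₁₀(4π·r²) with r = 11.8 m.
4π·r² = 1750 m², 10·log₁₀ of that is 32.430 dB.
L_p = 103.4 − 32.430 = 70.97 dB.

71.0 dB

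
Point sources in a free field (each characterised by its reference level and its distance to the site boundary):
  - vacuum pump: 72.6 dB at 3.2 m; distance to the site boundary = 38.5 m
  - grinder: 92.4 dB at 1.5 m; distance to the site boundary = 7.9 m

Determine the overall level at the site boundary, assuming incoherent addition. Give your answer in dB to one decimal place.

First find each source's level at the receiver (point-source: −20·log₁₀(r/r_ref)), then combine on an intensity basis.
vacuum pump: 72.6 − 20·log₁₀(38.5/3.2) = 72.6 − 21.61 = 50.99 dB.
grinder: 92.4 − 20·log₁₀(7.9/1.5) = 92.4 − 14.43 = 77.97 dB.
Σ 10^(L/10) = 6.278e+07 → L_total = 10·log₁₀(6.278e+07) = 77.98 dB.

78.0 dB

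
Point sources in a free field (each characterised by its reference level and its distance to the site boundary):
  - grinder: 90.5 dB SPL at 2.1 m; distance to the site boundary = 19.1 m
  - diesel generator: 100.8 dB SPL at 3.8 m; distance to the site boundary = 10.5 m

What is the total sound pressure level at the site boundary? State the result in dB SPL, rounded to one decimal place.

Apply inverse-square spreading to bring every level to the receiver, then sum 10^(L/10).
grinder: 90.5 − 20·log₁₀(19.1/2.1) = 90.5 − 19.18 = 71.32 dB SPL.
diesel generator: 100.8 − 20·log₁₀(10.5/3.8) = 100.8 − 8.83 = 91.97 dB SPL.
Σ 10^(L/10) = 1.588e+09 → L_total = 10·log₁₀(1.588e+09) = 92.01 dB SPL.

92.0 dB SPL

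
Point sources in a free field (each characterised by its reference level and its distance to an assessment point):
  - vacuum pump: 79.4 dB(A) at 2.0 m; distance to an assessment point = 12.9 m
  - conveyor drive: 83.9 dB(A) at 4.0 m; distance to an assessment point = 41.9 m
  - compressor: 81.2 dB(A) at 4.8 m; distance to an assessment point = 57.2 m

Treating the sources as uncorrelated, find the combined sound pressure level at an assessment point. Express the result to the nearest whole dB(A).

67 dB(A)

Apply inverse-square spreading to bring every level to the receiver, then sum 10^(L/10).
vacuum pump: 79.4 − 20·log₁₀(12.9/2.0) = 79.4 − 16.19 = 63.21 dB(A).
conveyor drive: 83.9 − 20·log₁₀(41.9/4.0) = 83.9 − 20.40 = 63.50 dB(A).
compressor: 81.2 − 20·log₁₀(57.2/4.8) = 81.2 − 21.52 = 59.68 dB(A).
Σ 10^(L/10) = 5.259e+06 → L_total = 10·log₁₀(5.259e+06) = 67.21 dB(A).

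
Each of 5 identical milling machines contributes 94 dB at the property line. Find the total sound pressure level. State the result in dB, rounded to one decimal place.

L_total = L₁ + 10·log₁₀ N for N identical incoherent sources.
L_total = 94 + 10·log₁₀(5) = 94 + 6.990 = 100.99 dB.

101.0 dB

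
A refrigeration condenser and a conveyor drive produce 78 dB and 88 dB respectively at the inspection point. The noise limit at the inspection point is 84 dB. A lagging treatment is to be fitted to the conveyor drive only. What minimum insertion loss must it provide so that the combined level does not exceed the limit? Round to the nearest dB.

Everything except the conveyor drive sums to 10^(78/10) = 6.310e+07 in linear terms, 78.00 dB.
To meet 84 dB overall, the treated conveyor drive may contribute at most 10^(84/10) − 6.310e+07 = 1.881e+08, i.e. 82.74 dB.
So the conveyor drive must be reduced from 88 to 82.74 dB: IL = 5.26 dB.

5 dB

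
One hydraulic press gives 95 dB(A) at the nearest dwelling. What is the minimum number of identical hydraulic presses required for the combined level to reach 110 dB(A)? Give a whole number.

32

The shortfall is 110 − 95 = 15.0 dB, and N units add 10·log₁₀ N, so need 10·log₁₀ N ≥ 15.0.
N ≥ 10^(15.0/10) = 31.623, so N = 32.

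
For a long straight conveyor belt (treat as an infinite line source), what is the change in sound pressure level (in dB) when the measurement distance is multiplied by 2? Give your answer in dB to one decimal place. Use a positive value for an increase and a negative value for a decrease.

-3.0 dB

With cylindrical spreading the level changes by −10·log₁₀(r₂/r₁).
ΔL = −10·log₁₀(2) = -3.01 dB.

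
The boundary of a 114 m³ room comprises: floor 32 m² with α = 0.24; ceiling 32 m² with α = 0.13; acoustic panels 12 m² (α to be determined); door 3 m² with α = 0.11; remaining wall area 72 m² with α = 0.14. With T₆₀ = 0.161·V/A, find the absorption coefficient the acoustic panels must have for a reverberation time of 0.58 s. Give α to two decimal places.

0.78

From T₆₀ = 0.161·V/A, the target T₆₀ = 0.58 s needs A = 0.161·114/0.58 = 31.64 m².
Absorption from the other surfaces = 32·0.24 + 32·0.13 + 3·0.11 + 72·0.14 = 22.25 m², so the acoustic panels must supply 9.39 m² over 12 m².
α = 9.39/12 = 0.783.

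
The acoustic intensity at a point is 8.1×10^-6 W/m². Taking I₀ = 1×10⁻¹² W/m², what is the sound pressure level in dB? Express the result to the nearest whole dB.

69 dB

L = 10·log₁₀(I/I₀) = 10·log₁₀(8.1×10^-6/10⁻¹²) = 10·log₁₀(8.1×10^6).
L = 10·(0.9085 + 6) = 69.08 dB.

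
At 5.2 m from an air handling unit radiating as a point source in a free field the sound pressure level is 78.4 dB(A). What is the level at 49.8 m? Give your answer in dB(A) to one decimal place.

Spherical spreading from a point source gives a 20·log₁₀(r₂/r₁) drop.
L₂ = 78.4 − 20·log₁₀(49.8/5.2) = 78.4 − 19.625 = 58.78 dB(A).

58.8 dB(A)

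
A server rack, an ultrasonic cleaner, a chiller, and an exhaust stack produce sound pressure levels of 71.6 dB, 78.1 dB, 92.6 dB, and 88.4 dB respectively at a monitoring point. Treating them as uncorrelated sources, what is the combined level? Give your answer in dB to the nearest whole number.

94 dB

Incoherent sources combine by intensity addition: L_total = 10·log₁₀(Σ 10^(L_i/10)).
Σ 10^(L/10) = 10^(71.6/10) + 10^(78.1/10) + 10^(92.6/10) + 10^(88.4/10) = 2.591e+09.
L_total = 10·log₁₀(2.591e+09) = 94.13 dB.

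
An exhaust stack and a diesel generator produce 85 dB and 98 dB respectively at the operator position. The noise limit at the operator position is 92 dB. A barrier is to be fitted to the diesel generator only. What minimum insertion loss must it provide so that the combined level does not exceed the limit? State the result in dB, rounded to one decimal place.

Fixed contribution from the other source: Σ 10^(L/10) = 10^(85/10) = 3.162e+08 (85.00 dB).
The limit corresponds to 10^(92/10) = 1.585e+09; subtracting the fixed part leaves 1.269e+09 for the diesel generator, i.e. 91.03 dB.
Required insertion loss = 98 − 91.03 = 6.97 dB.

7.0 dB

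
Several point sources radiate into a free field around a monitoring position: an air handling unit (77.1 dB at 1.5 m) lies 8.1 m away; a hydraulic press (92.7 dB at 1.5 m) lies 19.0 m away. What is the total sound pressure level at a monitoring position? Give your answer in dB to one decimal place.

71.3 dB

Apply inverse-square spreading to bring every level to the receiver, then sum 10^(L/10).
air handling unit: 77.1 − 20·log₁₀(8.1/1.5) = 77.1 − 14.65 = 62.45 dB.
hydraulic press: 92.7 − 20·log₁₀(19.0/1.5) = 92.7 − 22.05 = 70.65 dB.
Σ 10^(L/10) = 1.336e+07 → L_total = 10·log₁₀(1.336e+07) = 71.26 dB.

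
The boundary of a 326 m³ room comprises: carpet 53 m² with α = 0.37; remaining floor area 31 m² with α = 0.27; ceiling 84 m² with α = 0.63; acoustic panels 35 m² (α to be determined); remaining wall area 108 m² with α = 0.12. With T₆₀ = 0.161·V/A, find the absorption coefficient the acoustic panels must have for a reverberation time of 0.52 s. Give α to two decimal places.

A = 0.161·V/T₆₀ = 0.161·326/0.52 = 100.93 m² sabins.
Absorption from the other surfaces = 53·0.37 + 31·0.27 + 84·0.63 + 108·0.12 = 93.86 m², so the acoustic panels must supply 7.07 m² over 35 m².
α = 7.07/35 = 0.202.

0.20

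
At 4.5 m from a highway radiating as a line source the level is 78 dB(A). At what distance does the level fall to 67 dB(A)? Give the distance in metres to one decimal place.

56.7 m

The 11.0 dB drop corresponds to a distance ratio of 10^(11.0/10) for a line source.
r₂ = 4.5·10^((78−67)/10) = 4.5·10^(11.0/10) = 56.65 m.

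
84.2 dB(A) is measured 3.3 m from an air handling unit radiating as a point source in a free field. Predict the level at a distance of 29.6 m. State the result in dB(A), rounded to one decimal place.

65.1 dB(A)

For a point source, L₂ = L₁ − 20·log₁₀(r₂/r₁).
L₂ = 84.2 − 20·log₁₀(29.6/3.3) = 84.2 − 19.056 = 65.14 dB(A).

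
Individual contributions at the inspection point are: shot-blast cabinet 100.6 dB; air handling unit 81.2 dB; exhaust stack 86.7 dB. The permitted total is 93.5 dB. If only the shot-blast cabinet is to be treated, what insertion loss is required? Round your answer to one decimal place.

Fixed contribution from the other sources: Σ 10^(L/10) = 10^(81.2/10) + 10^(86.7/10) = 5.996e+08 (87.78 dB).
The limit corresponds to 10^(93.5/10) = 2.239e+09; subtracting the fixed part leaves 1.639e+09 for the shot-blast cabinet, i.e. 92.15 dB.
Required insertion loss = 100.6 − 92.15 = 8.45 dB.

8.5 dB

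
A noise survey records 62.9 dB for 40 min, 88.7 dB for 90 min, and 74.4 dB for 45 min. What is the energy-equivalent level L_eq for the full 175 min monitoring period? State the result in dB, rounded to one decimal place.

The energy average is taken in the linear domain: L_eq = 10·log₁₀[(Σ tᵢ·10^(Lᵢ/10))/T], T = 175 min.
Σ tᵢ·10^(Lᵢ/10) = 40·10^(62.9/10) + 90·10^(88.7/10) + 45·10^(74.4/10) = 6.804e+10.
L_eq = 10·log₁₀(6.804e+10/175) = 85.90 dB.

85.9 dB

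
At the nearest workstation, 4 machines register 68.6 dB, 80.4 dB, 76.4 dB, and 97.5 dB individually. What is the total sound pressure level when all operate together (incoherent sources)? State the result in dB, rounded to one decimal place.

97.6 dB

For uncorrelated sources the intensities add, so convert each level to linear form, sum, and take 10·log₁₀ of the total.
Σ 10^(L/10) = 10^(68.6/10) + 10^(80.4/10) + 10^(76.4/10) + 10^(97.5/10) = 5.784e+09.
L_total = 10·log₁₀(5.784e+09) = 97.62 dB.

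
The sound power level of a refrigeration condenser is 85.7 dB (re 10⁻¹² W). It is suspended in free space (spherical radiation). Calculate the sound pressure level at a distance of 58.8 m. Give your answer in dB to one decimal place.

The power spreads over a sphere of area 4π·r², so L_p = L_w − 10·log₁₀(4π·r²).
4π·r² = 4.345e+04 m², 10·log₁₀ of that is 46.380 dB.
L_p = 85.7 − 46.380 = 39.32 dB.

39.3 dB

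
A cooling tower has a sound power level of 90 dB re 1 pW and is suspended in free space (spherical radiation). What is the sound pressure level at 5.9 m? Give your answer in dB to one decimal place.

63.6 dB

L_p = L_w − 10·log₁₀(4π·r²) with r = 5.9 m.
4π·r² = 437.4 m², 10·log₁₀ of that is 26.409 dB.
L_p = 90 − 26.409 = 63.59 dB.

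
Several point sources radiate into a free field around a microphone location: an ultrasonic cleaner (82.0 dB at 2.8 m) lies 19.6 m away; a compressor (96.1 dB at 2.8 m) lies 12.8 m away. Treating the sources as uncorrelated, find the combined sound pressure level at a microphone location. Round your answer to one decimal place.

83.0 dB

Propagate each source to the receiver with L = L_ref − 20·log₁₀(r/r_ref), then add intensities.
ultrasonic cleaner: 82.0 − 20·log₁₀(19.6/2.8) = 82.0 − 16.90 = 65.10 dB.
compressor: 96.1 − 20·log₁₀(12.8/2.8) = 96.1 − 13.20 = 82.90 dB.
Σ 10^(L/10) = 1.982e+08 → L_total = 10·log₁₀(1.982e+08) = 82.97 dB.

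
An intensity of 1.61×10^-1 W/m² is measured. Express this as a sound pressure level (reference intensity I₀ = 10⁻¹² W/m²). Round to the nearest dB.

Dividing by I₀ shifts the exponent by 12: I/I₀ = 1.61×10^11.
L = 10·(0.2068 + 11) = 112.07 dB.

112 dB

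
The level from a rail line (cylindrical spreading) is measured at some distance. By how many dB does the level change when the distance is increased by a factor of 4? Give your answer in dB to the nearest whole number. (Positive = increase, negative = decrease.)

-6 dB

A line source loses 3 dB per doubling of distance; generally ΔL = −10·log₁₀(r₂/r₁).
ΔL = −10·log₁₀(4) = -6.02 dB.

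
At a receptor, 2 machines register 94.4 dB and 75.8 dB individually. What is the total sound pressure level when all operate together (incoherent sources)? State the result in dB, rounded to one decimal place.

Incoherent sources combine by intensity addition: L_total = 10·log₁₀(Σ 10^(L_i/10)).
Σ 10^(L/10) = 10^(94.4/10) + 10^(75.8/10) = 2.792e+09.
L_total = 10·log₁₀(2.792e+09) = 94.46 dB.

94.5 dB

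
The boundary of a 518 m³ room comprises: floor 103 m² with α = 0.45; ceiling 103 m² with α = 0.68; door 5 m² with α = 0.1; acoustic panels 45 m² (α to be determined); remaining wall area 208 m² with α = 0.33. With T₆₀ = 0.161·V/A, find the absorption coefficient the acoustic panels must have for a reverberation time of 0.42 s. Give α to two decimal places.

0.29

Required total absorption A = 0.161·518/0.42 = 198.57 m².
Absorption from the other surfaces = 103·0.45 + 103·0.68 + 5·0.1 + 208·0.33 = 185.53 m², so the acoustic panels must supply 13.04 m² over 45 m².
α = 13.04/45 = 0.290.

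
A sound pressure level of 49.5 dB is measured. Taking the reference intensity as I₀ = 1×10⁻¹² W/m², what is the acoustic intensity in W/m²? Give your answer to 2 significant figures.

I = I₀·10^(L/10) = 10⁻¹² × 10^(49.5/10) = 10^(-7.050).

8.9e-08 W/m²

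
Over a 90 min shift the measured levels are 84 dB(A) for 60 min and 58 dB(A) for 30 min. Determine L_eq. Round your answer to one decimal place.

82.2 dB(A)

Weight each interval's intensity by its duration and average over T = 90 min:
Σ tᵢ·10^(Lᵢ/10) = 60·10^(84/10) + 30·10^(58/10) = 1.509e+10.
L_eq = 10·log₁₀(1.509e+10/90) = 82.24 dB(A).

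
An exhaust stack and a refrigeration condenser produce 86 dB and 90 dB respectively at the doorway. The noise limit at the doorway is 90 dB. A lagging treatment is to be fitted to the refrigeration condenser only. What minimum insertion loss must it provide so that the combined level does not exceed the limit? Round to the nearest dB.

2 dB

The untreated sources together contribute 10^(86/10) = 3.981e+08, i.e. 86.00 dB.
The limit corresponds to 10^(90/10) = 1.000e+09; subtracting the fixed part leaves 6.019e+08 for the refrigeration condenser, i.e. 87.80 dB.
So the refrigeration condenser must be reduced from 90 to 87.80 dB: IL = 2.20 dB.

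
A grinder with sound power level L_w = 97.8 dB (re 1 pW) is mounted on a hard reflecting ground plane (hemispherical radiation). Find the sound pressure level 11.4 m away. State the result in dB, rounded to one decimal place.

68.7 dB

L_p = L_w − 10·log₁₀(2π·r²) with r = 11.4 m.
2π·r² = 816.6 m², 10·log₁₀ of that is 29.120 dB.
L_p = 97.8 − 29.120 = 68.68 dB.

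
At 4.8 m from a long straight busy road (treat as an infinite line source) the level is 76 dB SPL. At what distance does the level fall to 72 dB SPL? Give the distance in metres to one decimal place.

12.1 m

The 4.0 dB drop corresponds to a distance ratio of 10^(4.0/10) for a line source.
r₂ = 4.8·10^((76−72)/10) = 4.8·10^(4.0/10) = 12.06 m.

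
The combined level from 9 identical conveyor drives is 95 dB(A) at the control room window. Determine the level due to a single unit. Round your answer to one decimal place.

For N identical incoherent sources L_total = L₁ + 10·log₁₀ N, so L₁ = 95 − 10·log₁₀(9) = 95 − 9.542.

85.5 dB(A)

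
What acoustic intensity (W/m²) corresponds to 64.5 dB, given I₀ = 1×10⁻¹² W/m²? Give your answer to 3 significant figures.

L = 10·log₁₀(I/I₀) ⇒ I = I₀·10^(L/10) = 10⁻¹² × 10^6.45.

2.82e-06 W/m²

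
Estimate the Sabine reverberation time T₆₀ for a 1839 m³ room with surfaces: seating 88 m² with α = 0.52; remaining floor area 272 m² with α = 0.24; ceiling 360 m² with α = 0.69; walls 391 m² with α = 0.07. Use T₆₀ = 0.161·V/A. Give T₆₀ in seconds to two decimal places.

A = Σ Sᵢαᵢ = 88·0.52 + 272·0.24 + 360·0.69 + 391·0.07 = 386.81 m².
T₆₀ = 0.161·V/A = 0.161·1839/386.81 = 0.765 s.

0.77 s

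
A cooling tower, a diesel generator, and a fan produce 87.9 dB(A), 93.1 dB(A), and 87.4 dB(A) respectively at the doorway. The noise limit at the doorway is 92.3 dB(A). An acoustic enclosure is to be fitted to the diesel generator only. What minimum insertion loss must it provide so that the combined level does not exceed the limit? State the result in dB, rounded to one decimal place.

5.8 dB

Everything except the diesel generator sums to 10^(87.9/10) + 10^(87.4/10) = 1.166e+09 in linear terms, 90.67 dB(A).
The limit corresponds to 10^(92.3/10) = 1.698e+09; subtracting the fixed part leaves 5.321e+08 for the diesel generator, i.e. 87.26 dB(A).
So the diesel generator must be reduced from 93.1 to 87.26 dB(A): IL = 5.84 dB.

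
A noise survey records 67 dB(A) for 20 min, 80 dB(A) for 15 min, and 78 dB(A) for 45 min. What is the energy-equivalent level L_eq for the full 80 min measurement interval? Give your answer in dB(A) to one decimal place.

L_eq = 10·log₁₀[(1/T)·Σ tᵢ·10^(Lᵢ/10)] with T = 80 min.
Σ tᵢ·10^(Lᵢ/10) = 20·10^(67/10) + 15·10^(80/10) + 45·10^(78/10) = 4.440e+09.
L_eq = 10·log₁₀(4.440e+09/80) = 77.44 dB(A).

77.4 dB(A)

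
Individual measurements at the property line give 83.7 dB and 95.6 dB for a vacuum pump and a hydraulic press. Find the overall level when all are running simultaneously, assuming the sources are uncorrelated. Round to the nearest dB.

96 dB

Incoherent sources combine by intensity addition: L_total = 10·log₁₀(Σ 10^(L_i/10)).
Σ 10^(L/10) = 10^(83.7/10) + 10^(95.6/10) = 3.865e+09.
L_total = 10·log₁₀(3.865e+09) = 95.87 dB.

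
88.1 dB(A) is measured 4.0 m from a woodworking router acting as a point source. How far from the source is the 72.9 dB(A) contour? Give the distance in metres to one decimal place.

For a point source L₁ − L₂ = 20·log₁₀(r₂/r₁), so r₂ = r₁·10^((L₁−L₂)/20).
r₂ = 4.0·10^((88.1−72.9)/20) = 4.0·10^(15.2/20) = 23.02 m.

23.0 m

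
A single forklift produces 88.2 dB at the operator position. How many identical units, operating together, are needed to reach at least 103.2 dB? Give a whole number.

The shortfall is 103.2 − 88.2 = 15.0 dB, and N units add 10·log₁₀ N, so need 10·log₁₀ N ≥ 15.0.
N ≥ 10^(15.0/10) = 31.623, so N = 32.

32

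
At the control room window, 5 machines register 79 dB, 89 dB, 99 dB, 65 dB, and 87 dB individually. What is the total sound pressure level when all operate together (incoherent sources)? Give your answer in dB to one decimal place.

For uncorrelated sources the intensities add, so convert each level to linear form, sum, and take 10·log₁₀ of the total.
Σ 10^(L/10) = 10^(79/10) + 10^(89/10) + 10^(99/10) + 10^(65/10) + 10^(87/10) = 9.321e+09.
L_total = 10·log₁₀(9.321e+09) = 99.69 dB.

99.7 dB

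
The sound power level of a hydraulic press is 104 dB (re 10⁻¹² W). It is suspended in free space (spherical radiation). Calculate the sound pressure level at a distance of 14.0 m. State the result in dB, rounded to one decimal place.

L_p = L_w − 10·log₁₀(4π·r²) with r = 14.0 m.
4π·r² = 2463 m², 10·log₁₀ of that is 33.915 dB.
L_p = 104 − 33.915 = 70.09 dB.

70.1 dB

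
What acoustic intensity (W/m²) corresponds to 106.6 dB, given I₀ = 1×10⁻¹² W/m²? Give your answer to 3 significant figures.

I/I₀ = 10^(106.6/10) = 4.571e+10, so I = 4.571e+10 × 10⁻¹² W/m².

0.0457 W/m²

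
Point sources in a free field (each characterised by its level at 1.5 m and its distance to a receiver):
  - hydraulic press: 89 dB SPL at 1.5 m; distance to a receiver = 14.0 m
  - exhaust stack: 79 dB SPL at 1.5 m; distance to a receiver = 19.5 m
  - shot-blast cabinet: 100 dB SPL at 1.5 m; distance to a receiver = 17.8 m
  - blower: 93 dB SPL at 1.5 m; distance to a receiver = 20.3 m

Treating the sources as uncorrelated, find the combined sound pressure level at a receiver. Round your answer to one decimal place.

First find each source's level at the receiver (point-source: −20·log₁₀(r/r_ref)), then combine on an intensity basis.
hydraulic press: 89 − 20·log₁₀(14.0/1.5) = 89 − 19.40 = 69.60 dB SPL.
exhaust stack: 79 − 20·log₁₀(19.5/1.5) = 79 − 22.28 = 56.72 dB SPL.
shot-blast cabinet: 100 − 20·log₁₀(17.8/1.5) = 100 − 21.49 = 78.51 dB SPL.
blower: 93 − 20·log₁₀(20.3/1.5) = 93 − 22.63 = 70.37 dB SPL.
Σ 10^(L/10) = 9.150e+07 → L_total = 10·log₁₀(9.150e+07) = 79.61 dB SPL.

79.6 dB SPL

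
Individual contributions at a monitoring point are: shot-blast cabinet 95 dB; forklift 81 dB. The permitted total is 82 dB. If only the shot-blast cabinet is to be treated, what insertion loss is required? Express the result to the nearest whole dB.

20 dB

Fixed contribution from the other source: Σ 10^(L/10) = 10^(81/10) = 1.259e+08 (81.00 dB).
The limit corresponds to 10^(82/10) = 1.585e+08; subtracting the fixed part leaves 3.260e+07 for the shot-blast cabinet, i.e. 75.13 dB.
Required insertion loss = 95 − 75.13 = 19.87 dB.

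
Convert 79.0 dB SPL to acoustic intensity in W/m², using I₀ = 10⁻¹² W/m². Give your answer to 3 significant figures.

I = I₀·10^(L/10) = 10⁻¹² × 10^(79.0/10) = 10^(-4.100).

7.94e-05 W/m²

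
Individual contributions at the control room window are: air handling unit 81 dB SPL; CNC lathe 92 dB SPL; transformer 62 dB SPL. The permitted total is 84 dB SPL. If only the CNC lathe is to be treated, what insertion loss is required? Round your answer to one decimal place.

Fixed contribution from the other sources: Σ 10^(L/10) = 10^(81/10) + 10^(62/10) = 1.275e+08 (81.05 dB SPL).
The limit corresponds to 10^(84/10) = 2.512e+08; subtracting the fixed part leaves 1.237e+08 for the CNC lathe, i.e. 80.92 dB SPL.
So the CNC lathe must be reduced from 92 to 80.92 dB SPL: IL = 11.08 dB.

11.1 dB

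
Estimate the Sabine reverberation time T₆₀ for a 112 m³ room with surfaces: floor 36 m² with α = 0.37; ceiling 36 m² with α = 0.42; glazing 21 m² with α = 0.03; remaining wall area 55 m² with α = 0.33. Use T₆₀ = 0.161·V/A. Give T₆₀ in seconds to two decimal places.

0.38 s

Summing Sᵢαᵢ: 36·0.37 + 36·0.42 + 21·0.03 + 55·0.33 = 47.22 m².
T₆₀ = 0.161·V/A = 0.161·112/47.22 = 0.382 s.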